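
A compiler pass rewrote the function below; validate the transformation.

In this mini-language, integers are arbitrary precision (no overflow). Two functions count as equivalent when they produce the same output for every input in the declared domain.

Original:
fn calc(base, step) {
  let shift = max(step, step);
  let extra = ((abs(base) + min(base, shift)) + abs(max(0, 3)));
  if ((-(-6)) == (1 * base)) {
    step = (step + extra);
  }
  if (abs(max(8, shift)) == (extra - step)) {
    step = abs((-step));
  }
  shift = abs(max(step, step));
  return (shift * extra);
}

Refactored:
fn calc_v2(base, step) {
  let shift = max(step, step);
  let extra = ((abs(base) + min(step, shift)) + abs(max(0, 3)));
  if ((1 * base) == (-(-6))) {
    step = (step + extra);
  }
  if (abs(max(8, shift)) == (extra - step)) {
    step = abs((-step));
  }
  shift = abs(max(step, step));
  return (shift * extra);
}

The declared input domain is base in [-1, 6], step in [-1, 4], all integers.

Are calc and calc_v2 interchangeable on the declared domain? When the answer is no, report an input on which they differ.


These are not equivalent — on base=-1, step=1 the outputs split (3 vs 5).
calc: shift := 1 | extra := 3 | ((-(-6)) == (1 * base)): false | (abs(max(8, shift)) == (extra - step)): false | shift := 1 | result 3
calc_v2: shift := 1 | extra := 5 | ((1 * base) == (-(-6))): false | (abs(max(8, shift)) == (extra - step)): false | shift := 1 | result 5
verdict: not equivalent; witness: base=-1, step=1


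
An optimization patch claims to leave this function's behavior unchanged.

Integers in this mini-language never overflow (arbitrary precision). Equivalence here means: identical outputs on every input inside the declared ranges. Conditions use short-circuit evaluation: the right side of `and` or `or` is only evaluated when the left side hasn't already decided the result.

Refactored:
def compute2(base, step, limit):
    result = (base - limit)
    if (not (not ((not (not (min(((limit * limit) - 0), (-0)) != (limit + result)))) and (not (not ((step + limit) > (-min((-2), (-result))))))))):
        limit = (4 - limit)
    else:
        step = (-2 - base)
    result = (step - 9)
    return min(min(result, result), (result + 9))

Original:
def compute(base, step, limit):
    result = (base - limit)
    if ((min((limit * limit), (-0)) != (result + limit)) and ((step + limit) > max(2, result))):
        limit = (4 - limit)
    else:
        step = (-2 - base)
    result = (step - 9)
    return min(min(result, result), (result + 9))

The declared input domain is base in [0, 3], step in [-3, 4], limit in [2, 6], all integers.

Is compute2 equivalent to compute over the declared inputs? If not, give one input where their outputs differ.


Although constant usage differs, min/max/abs usage differs, arithmetic usage differs, boolean connective usage differs, 160/160 inputs agree.
verdict: equivalent


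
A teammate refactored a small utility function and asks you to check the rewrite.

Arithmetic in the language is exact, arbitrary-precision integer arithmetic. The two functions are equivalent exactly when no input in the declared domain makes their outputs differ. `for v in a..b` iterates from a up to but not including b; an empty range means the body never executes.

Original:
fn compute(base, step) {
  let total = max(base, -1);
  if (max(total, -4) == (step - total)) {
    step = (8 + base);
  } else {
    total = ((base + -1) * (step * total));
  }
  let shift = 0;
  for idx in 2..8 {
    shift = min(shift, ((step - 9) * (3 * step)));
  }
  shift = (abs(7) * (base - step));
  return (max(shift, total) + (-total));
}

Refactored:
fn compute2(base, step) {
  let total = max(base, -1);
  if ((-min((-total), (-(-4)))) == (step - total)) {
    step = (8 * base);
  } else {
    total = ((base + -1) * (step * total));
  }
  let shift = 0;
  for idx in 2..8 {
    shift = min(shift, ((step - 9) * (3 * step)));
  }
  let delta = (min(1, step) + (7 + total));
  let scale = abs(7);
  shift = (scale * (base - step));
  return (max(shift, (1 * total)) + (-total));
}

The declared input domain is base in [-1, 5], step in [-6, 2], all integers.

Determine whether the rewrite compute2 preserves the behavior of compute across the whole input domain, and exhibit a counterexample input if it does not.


There is a counterexample at base=-1, step=-2: 0 on one side, 50 on the other.
compute: total=-1, then (max(total, -4) == (step - total)) is true, then step=7, then shift=0, then (idx=2), then shift=-42, then (idx=3), then shift=-42, then (idx=4), then shift=-42, then (idx=5), then shift=-42, then (idx=6), then shift=-42, then (idx=7), then shift=-42, then shift=-56, then returns 0
compute2: total=-1, then ((-min((-total), (-(-4)))) == (step - total)) is true, then step=-8, then shift=0, then (idx=2), then shift=0, then (idx=3), then shift=0, then (idx=4), then shift=0, then (idx=5), then shift=0, then (idx=6), then shift=0, then (idx=7), then shift=0, then delta=-2, then scale=7, then shift=49, then returns 50
verdict: not equivalent; witness: base=-1, step=-2


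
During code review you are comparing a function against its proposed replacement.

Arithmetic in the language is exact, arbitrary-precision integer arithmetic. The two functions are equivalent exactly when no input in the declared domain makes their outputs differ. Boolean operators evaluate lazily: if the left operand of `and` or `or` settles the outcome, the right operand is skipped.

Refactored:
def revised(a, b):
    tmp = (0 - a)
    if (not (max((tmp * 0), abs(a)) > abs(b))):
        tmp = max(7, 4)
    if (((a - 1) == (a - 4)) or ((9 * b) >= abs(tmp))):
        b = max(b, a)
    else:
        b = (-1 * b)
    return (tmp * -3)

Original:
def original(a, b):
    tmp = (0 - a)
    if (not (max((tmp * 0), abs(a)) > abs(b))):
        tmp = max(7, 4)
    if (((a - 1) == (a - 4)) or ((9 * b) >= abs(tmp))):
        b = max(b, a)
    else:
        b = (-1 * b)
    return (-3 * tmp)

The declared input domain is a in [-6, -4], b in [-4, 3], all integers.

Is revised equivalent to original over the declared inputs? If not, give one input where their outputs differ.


Comparing the listings, the differences include: same computation, different form.
Tracing a=-4, b=-3: original: tmp := 4 | (not (max((tmp * 0), abs(a)) > abs(b))): false | (((a - 1) == (a - 4)) or ((9 * b) >= abs(tmp))): false | b := 3 | result -12 | revised: tmp := 4 | (not (max((tmp * 0), abs(a)) > abs(b))): false | (((a - 1) == (a - 4)) or ((9 * b) >= abs(tmp))): false | b := 3 | result -12 — matching result -12.
An exhaustive pass over the 24 declared inputs shows identical outputs.
verdict: equivalent


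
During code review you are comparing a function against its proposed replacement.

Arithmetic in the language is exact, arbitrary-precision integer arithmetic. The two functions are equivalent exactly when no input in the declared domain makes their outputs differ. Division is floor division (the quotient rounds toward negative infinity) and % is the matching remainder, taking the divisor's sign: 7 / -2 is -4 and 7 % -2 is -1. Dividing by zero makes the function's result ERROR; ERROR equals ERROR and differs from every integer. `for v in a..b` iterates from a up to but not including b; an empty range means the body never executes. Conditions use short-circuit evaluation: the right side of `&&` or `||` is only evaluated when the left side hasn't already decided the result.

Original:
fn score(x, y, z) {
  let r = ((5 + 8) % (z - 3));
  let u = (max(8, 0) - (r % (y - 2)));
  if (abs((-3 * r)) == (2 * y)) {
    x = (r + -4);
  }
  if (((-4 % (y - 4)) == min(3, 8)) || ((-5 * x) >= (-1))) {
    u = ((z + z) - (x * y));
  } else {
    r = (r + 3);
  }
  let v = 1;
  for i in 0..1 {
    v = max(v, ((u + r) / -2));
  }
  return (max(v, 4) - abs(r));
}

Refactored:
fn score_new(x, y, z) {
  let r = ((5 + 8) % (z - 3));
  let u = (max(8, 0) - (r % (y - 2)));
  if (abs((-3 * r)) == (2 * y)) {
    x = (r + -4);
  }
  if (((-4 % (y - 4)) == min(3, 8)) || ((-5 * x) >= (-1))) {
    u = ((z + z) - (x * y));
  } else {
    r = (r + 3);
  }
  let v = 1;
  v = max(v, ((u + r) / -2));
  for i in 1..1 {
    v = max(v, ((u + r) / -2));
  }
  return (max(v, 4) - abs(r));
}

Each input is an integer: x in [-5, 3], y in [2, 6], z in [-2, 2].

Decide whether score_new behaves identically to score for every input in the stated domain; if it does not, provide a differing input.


Comparing the listings, the differences include: statement counts differ, and arithmetic usage differs, and loop structure differs, and constant usage differs, and min/max/abs usage differs.
One worked example (x=-1, y=4, z=0) — score: r = -2; u = 8; (abs((-3 * r)) == (2 * y)) -> false; division by zero -> ERROR; score_new: r = -2; u = 8; (abs((-3 * r)) == (2 * y)) -> false; division by zero -> ERROR; agreement on ERROR.
An exhaustive pass over the 225 declared inputs shows identical outputs.
verdict: equivalent


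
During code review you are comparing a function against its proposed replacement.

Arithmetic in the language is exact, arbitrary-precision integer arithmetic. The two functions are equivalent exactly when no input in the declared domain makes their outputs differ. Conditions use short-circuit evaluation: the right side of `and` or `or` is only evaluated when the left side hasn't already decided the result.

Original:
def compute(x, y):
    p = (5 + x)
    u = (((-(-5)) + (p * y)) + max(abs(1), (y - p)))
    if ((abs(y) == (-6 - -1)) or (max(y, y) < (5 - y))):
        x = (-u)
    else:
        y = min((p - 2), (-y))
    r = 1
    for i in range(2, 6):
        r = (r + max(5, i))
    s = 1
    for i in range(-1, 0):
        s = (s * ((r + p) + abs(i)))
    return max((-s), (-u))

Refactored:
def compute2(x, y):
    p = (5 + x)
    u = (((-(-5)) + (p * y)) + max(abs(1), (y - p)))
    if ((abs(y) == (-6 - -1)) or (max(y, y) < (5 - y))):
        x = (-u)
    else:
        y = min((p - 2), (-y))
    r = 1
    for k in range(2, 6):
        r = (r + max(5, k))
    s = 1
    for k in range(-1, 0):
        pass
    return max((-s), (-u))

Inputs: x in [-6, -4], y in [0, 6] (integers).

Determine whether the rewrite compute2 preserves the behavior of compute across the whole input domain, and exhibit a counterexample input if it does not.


Try x=-6, y=0.
compute: p becomes -1; next u becomes 6; next ((abs(y) == (-6 - -1)) or (max(y, y) < (5 - y))) evaluates to true; next x becomes -6; next r becomes 1; next at i=2:; next r becomes 6; next at i=3:; next r becomes 11; next at i=4:; next r becomes 16; next at i=5:; next r becomes 21; next s becomes 1; next at i=-1:; next s becomes 21; next final value -6
compute2: p becomes -1; next u becomes 6; next ((abs(y) == (-6 - -1)) or (max(y, y) < (5 - y))) evaluates to true; next x becomes -6; next r becomes 1; next at k=2:; next r becomes 6; next at k=3:; next r becomes 11; next at k=4:; next r becomes 16; next at k=5:; next r becomes 21; next s becomes 1; next at k=-1:; next final value -1
-6 against -1: the behavior changed.
verdict: not equivalent; witness: x=-6, y=0


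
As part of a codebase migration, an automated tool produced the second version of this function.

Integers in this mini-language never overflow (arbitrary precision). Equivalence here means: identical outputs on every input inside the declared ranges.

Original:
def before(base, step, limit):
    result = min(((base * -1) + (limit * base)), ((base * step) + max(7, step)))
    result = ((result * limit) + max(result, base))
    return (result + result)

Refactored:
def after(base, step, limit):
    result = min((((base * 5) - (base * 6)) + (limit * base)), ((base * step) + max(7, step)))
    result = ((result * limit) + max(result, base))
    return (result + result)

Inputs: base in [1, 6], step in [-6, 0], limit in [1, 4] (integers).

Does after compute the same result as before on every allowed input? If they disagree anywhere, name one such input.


Equivalent — the differences include arithmetic usage differs; and constant usage differs, yet no declared input distinguishes the two.
Spot check at base=4, step=-2, limit=2 — before: result := -1 | result := 2 | result 4. after: result := -1 | result := 2 | result 4. Both give 4.
Checked all 168 inputs in the declared domain: the outputs agree on every one.
verdict: equivalent


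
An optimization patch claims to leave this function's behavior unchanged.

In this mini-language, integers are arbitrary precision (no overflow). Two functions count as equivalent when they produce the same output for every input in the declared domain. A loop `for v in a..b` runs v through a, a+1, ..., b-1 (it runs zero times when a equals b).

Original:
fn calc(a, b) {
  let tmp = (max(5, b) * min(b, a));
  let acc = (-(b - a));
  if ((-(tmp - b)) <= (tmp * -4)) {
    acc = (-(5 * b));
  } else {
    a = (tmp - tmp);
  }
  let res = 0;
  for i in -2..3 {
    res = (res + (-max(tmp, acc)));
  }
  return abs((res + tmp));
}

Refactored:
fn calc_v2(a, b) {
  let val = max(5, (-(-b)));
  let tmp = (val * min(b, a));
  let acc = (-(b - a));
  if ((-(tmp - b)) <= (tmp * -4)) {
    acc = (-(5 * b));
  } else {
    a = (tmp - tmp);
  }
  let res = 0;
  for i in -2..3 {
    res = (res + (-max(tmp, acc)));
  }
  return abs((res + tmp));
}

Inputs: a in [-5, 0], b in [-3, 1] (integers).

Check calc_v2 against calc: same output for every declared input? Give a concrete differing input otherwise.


Equivalent — the differences include statement counts differ; and local variable names differ, yet no declared input distinguishes the two.
Tracing a=-1, b=-1: calc: tmp := -5 | acc := 0 | ((-(tmp - b)) <= (tmp * -4)): true | acc := 5 | res := 0 | iter i=-2: | res := -5 | iter i=-1: | res := -10 | iter i=0: | res := -15 | iter i=1: | res := -20 | iter i=2: | res := -25 | result 30 | calc_v2: val := 5 | tmp := -5 | acc := 0 | ((-(tmp - b)) <= (tmp * -4)): true | acc := 5 | res := 0 | iter i=-2: | res := -5 | iter i=-1: | res := -10 | iter i=0: | res := -15 | iter i=1: | res := -20 | iter i=2: | res := -25 | result 30 — matching result 30.
Across all 30 domain points the two functions coincide.
verdict: equivalent


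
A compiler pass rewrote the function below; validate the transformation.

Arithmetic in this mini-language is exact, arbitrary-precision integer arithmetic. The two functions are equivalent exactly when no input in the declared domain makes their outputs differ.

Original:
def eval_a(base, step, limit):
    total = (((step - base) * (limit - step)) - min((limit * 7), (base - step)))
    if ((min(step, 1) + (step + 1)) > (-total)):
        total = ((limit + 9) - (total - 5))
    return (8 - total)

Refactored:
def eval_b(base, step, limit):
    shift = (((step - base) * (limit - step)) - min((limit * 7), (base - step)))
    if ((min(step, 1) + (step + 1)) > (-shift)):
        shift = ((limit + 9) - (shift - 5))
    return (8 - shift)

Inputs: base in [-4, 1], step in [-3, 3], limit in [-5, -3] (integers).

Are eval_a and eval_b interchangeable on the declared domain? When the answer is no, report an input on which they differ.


Side by side, the visible changes include: local variable names differ.
Spot check at base=-2, step=1, limit=-5 — eval_a: total becomes 17; next ((min(step, 1) + (step + 1)) > (-total)) evaluates to true; next total becomes -8; next final value 16. eval_b: shift becomes 17; next ((min(step, 1) + (step + 1)) > (-shift)) evaluates to true; next shift becomes -8; next final value 16. Both give 16.
Sweeping the whole domain (126 inputs) finds no disagreement.
verdict: equivalent


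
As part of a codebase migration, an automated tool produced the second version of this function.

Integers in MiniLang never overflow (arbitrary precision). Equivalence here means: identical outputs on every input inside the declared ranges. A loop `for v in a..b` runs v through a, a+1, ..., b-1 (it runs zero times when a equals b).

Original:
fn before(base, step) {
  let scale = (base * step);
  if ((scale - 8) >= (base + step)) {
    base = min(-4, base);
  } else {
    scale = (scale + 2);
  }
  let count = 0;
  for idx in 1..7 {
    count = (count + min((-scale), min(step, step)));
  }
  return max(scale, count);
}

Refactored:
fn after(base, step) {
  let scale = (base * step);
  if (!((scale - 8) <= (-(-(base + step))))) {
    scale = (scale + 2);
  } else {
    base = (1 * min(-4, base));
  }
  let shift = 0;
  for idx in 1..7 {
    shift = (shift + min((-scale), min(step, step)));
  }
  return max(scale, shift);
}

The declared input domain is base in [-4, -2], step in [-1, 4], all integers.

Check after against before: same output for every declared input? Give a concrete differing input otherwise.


The rewrite breaks on base=-4, step=-1, where the results are 4 and 6.
before: scale := 4 | ((scale - 8) >= (base + step)): true | base := -4 | count := 0 | iter idx=1: | count := -4 | iter idx=2: | count := -8 | iter idx=3: | count := -12 | iter idx=4: | count := -16 | iter idx=5: | count := -20 | iter idx=6: | count := -24 | result 4
after: scale := 4 | (!((scale - 8) <= (-(-(base + step))))): true | scale := 6 | shift := 0 | iter idx=1: | shift := -6 | iter idx=2: | shift := -12 | iter idx=3: | shift := -18 | iter idx=4: | shift := -24 | iter idx=5: | shift := -30 | iter idx=6: | shift := -36 | result 6
verdict: not equivalent; witness: base=-4, step=-1


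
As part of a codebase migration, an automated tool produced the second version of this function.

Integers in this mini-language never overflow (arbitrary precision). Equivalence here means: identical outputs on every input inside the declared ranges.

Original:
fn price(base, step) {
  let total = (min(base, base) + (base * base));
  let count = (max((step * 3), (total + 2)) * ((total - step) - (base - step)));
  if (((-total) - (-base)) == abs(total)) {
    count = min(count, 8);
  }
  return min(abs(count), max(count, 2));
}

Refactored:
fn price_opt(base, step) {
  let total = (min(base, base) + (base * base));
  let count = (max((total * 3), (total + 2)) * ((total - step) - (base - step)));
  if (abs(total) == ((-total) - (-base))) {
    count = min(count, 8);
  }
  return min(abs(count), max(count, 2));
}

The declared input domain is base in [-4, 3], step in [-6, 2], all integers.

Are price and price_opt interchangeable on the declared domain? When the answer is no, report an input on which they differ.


These are not equivalent — on base=-4, step=-6 the outputs split (224 vs 576).
price: total = 12; count = 224; (((-total) - (-base)) == abs(total)) -> false; return 224
price_opt: total = 12; count = 576; (abs(total) == ((-total) - (-base))) -> false; return 576
verdict: not equivalent; witness: base=-4, step=-6


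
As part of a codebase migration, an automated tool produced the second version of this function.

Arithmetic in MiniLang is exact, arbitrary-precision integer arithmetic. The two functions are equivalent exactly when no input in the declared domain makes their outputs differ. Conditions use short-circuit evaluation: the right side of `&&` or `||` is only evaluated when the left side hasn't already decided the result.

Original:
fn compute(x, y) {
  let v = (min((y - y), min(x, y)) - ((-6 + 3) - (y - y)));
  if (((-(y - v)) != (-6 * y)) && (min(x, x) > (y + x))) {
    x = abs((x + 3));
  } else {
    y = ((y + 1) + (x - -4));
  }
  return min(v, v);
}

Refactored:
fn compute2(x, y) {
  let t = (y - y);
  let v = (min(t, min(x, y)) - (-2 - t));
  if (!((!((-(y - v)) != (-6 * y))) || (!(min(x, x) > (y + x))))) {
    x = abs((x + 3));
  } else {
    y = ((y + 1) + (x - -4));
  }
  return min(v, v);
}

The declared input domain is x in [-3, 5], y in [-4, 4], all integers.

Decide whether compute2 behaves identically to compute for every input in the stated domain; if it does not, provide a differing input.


The rewrite breaks on x=-3, y=-4, where the results are -1 and -2.
compute: v := -1 | (((-(y - v)) != (-6 * y)) && (min(x, x) > (y + x))): true | x := 0 | result -1
compute2: t := 0 | v := -2 | (!((!((-(y - v)) != (-6 * y))) || (!(min(x, x) > (y + x))))): true | x := 0 | result -2
verdict: not equivalent; witness: x=-3, y=-4


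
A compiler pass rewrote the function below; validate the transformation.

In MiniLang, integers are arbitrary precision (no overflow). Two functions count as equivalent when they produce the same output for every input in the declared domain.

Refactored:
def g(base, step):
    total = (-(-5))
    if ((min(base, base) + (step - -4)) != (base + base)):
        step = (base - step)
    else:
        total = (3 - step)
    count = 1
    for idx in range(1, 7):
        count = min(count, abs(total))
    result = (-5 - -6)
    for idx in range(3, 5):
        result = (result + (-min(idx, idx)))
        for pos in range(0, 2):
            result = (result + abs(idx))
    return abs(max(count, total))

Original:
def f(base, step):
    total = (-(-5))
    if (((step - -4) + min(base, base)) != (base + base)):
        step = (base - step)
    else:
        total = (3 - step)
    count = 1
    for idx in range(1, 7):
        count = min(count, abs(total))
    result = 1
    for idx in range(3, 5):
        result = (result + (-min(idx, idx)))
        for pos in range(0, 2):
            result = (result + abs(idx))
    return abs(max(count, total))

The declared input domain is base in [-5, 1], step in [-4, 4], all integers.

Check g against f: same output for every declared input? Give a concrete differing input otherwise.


Equivalent — the differences include arithmetic usage differs, constant usage differs, yet no declared input distinguishes the two.
Tracing base=-1, step=-3: f: total = 5; (((step - -4) + min(base, base)) != (base + base)) -> true; step = 2; count = 1; [idx=1]; count = 1; [idx=2]; count = 1; [idx=3]; count = 1; [idx=4]; count = 1; [idx=5]; count = 1; [idx=6]; count = 1; result = 1; [idx=3]; result = -2; [pos=0]; result = 1; [pos=1]; result = 4; [idx=4]; result = 0; [pos=0]; result = 4; [pos=1]; result = 8; return 5 | g: total = 5; ((min(base, base) + (step - -4)) != (base + base)) -> true; step = 2; count = 1; [idx=1]; count = 1; [idx=2]; count = 1; [idx=3]; count = 1; [idx=4]; count = 1; [idx=5]; count = 1; [idx=6]; count = 1; result = 1; [idx=3]; result = -2; [pos=0]; result = 1; [pos=1]; result = 4; [idx=4]; result = 0; [pos=0]; result = 4; [pos=1]; result = 8; return 5 — matching result 5.
Checked all 63 inputs in the declared domain: the outputs agree on every one.
verdict: equivalent


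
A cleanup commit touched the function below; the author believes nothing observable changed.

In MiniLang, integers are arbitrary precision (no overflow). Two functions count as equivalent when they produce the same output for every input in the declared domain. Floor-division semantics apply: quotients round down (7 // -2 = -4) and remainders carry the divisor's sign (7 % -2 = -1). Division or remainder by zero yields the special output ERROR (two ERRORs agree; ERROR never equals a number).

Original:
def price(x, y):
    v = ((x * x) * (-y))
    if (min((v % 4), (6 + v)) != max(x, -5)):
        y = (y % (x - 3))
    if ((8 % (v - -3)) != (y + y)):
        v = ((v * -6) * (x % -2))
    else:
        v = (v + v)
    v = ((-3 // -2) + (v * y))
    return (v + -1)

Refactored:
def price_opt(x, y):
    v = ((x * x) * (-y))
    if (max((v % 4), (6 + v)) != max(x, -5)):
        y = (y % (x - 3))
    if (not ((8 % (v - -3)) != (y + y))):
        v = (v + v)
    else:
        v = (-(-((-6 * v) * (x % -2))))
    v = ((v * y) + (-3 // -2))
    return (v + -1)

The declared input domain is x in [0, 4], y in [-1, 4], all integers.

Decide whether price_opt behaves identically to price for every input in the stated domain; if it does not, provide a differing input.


These are not equivalent — on x=3, y=1 the outputs split (ERROR vs -54).
price: v := -9 | (min((v % 4), (6 + v)) != max(x, -5)): true | divide-by-zero, output ERROR
price_opt: v := -9 | (max((v % 4), (6 + v)) != max(x, -5)): false | (not ((8 % (v - -3)) != (y + y))): false | v := -54 | v := -53 | result -54
verdict: not equivalent; witness: x=3, y=1


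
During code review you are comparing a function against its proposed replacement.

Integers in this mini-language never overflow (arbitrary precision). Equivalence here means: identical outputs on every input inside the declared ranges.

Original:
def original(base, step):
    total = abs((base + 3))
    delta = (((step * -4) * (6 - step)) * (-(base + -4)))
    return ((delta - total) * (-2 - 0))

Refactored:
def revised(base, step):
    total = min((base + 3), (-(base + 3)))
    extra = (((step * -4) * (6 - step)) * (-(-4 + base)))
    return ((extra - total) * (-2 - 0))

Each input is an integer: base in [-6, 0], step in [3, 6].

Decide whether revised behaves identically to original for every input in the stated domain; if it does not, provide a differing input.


Not equivalent: base=-6, step=3 separates them (726 vs 714).
original: total becomes 3; next delta becomes -360; next final value 726
revised: total becomes -3; next extra becomes -360; next final value 714
verdict: not equivalent; witness: base=-6, step=3


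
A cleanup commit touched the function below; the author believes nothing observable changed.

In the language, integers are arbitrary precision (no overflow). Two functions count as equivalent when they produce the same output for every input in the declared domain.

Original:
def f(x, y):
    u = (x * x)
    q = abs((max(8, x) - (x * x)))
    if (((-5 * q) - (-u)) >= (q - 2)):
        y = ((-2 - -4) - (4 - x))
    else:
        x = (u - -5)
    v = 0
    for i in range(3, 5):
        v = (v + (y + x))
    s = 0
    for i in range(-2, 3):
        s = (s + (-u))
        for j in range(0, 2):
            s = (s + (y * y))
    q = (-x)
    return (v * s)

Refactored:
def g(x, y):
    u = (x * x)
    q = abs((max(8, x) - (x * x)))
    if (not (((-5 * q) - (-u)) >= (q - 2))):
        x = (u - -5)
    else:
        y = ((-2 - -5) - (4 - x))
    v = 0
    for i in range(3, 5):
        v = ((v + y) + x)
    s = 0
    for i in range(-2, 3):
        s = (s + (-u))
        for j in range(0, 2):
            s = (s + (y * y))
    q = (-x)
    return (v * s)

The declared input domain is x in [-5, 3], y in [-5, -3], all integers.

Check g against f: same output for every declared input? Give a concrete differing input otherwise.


Take x=-3, y=-5.
f: u = 9; q = 1; (((-5 * q) - (-u)) >= (q - 2)) -> true; y = -5; v = 0; [i=3]; v = -8; [i=4]; v = -16; s = 0; [i=-2]; s = -9; [j=0]; s = 16; [j=1]; s = 41; [i=-1]; s = 32; [j=0]; s = 57; [j=1]; s = 82; [i=0]; s = 73; [j=0]; s = 98; [j=1]; s = 123; [i=1]; s = 114; [j=0]; s = 139; [j=1]; s = 164; [i=2]; s = 155; [j=0]; s = 180; [j=1]; s = 205; q = 3; return -3280
g: u = 9; q = 1; (not (((-5 * q) - (-u)) >= (q - 2))) -> false; y = -4; v = 0; [i=3]; v = -7; [i=4]; v = -14; s = 0; [i=-2]; s = -9; [j=0]; s = 7; [j=1]; s = 23; [i=-1]; s = 14; [j=0]; s = 30; [j=1]; s = 46; [i=0]; s = 37; [j=0]; s = 53; [j=1]; s = 69; [i=1]; s = 60; [j=0]; s = 76; [j=1]; s = 92; [i=2]; s = 83; [j=0]; s = 99; [j=1]; s = 115; q = 3; return -1610
-3280 != -1610, so the rewrite changes behavior.
verdict: not equivalent; witness: x=-3, y=-5


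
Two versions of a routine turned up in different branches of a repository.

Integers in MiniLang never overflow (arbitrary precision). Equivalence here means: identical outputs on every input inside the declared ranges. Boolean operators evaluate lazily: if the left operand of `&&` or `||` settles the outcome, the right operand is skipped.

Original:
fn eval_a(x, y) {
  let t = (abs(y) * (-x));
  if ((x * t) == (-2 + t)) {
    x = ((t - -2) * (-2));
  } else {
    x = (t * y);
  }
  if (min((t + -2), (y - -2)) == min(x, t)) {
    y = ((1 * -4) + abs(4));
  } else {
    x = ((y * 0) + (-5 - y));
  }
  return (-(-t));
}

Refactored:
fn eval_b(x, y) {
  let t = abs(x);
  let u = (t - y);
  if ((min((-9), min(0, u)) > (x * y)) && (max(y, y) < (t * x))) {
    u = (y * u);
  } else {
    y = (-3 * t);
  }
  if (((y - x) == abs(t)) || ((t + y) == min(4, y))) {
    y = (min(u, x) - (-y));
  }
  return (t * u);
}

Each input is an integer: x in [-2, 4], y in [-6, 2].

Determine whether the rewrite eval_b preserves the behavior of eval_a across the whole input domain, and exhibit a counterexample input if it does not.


These are not equivalent — on x=-2, y=-6 the outputs split (12 vs 16).
eval_a: t becomes 12; next ((x * t) == (-2 + t)) evaluates to false; next x becomes -72; next (min((t + -2), (y - -2)) == min(x, t)) evaluates to false; next x becomes 1; next final value 12
eval_b: t becomes 2; next u becomes 8; next ((min((-9), min(0, u)) > (x * y)) && (max(y, y) < (t * x))) evaluates to false; next y becomes -6; next (((y - x) == abs(t)) || ((t + y) == min(4, y))) evaluates to false; next final value 16
verdict: not equivalent; witness: x=-2, y=-6


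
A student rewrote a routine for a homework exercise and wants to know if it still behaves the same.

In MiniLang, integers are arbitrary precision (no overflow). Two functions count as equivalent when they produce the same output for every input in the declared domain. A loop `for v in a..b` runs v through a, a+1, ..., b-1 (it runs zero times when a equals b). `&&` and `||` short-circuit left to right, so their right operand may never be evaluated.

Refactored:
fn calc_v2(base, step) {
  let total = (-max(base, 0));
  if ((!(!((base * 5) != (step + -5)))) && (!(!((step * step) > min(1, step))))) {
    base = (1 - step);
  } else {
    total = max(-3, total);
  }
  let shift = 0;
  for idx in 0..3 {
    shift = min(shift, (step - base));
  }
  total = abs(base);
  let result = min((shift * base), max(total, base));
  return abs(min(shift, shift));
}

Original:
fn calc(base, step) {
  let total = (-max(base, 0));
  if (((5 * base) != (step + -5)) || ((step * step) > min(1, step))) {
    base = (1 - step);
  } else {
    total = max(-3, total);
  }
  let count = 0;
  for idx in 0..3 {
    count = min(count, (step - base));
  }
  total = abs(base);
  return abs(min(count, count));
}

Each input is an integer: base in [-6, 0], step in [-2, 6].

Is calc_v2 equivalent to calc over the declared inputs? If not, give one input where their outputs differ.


Try base=-6, step=0.
calc: total becomes 0; next (((5 * base) != (step + -5)) || ((step * step) > min(1, step))) evaluates to true; next base becomes 1; next count becomes 0; next at idx=0:; next count becomes -1; next at idx=1:; next count becomes -1; next at idx=2:; next count becomes -1; next total becomes 1; next final value 1
calc_v2: total becomes 0; next ((!(!((base * 5) != (step + -5)))) && (!(!((step * step) > min(1, step))))) evaluates to false; next total becomes 0; next shift becomes 0; next at idx=0:; next shift becomes 0; next at idx=1:; next shift becomes 0; next at idx=2:; next shift becomes 0; next total becomes 6; next result becomes 0; next final value 0
1 and 0 differ, so these are not the same function on this domain.
verdict: not equivalent; witness: base=-6, step=0


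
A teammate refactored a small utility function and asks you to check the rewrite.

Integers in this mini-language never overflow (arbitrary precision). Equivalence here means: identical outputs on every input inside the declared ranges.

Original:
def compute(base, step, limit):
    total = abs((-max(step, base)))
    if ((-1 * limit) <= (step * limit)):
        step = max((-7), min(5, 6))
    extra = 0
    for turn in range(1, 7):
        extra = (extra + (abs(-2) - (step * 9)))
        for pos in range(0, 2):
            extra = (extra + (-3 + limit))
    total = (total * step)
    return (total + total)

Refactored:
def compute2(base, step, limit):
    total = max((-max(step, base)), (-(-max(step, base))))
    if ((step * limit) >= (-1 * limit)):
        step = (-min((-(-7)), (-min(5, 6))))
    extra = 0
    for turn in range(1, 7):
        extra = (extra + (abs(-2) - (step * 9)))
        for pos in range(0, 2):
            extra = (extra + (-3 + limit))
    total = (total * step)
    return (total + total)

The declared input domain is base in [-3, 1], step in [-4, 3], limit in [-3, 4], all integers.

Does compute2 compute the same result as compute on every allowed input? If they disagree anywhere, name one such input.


Differences: comparison usage differs, plus min/max/abs usage differs — yet all 320 inputs agree.
verdict: equivalent


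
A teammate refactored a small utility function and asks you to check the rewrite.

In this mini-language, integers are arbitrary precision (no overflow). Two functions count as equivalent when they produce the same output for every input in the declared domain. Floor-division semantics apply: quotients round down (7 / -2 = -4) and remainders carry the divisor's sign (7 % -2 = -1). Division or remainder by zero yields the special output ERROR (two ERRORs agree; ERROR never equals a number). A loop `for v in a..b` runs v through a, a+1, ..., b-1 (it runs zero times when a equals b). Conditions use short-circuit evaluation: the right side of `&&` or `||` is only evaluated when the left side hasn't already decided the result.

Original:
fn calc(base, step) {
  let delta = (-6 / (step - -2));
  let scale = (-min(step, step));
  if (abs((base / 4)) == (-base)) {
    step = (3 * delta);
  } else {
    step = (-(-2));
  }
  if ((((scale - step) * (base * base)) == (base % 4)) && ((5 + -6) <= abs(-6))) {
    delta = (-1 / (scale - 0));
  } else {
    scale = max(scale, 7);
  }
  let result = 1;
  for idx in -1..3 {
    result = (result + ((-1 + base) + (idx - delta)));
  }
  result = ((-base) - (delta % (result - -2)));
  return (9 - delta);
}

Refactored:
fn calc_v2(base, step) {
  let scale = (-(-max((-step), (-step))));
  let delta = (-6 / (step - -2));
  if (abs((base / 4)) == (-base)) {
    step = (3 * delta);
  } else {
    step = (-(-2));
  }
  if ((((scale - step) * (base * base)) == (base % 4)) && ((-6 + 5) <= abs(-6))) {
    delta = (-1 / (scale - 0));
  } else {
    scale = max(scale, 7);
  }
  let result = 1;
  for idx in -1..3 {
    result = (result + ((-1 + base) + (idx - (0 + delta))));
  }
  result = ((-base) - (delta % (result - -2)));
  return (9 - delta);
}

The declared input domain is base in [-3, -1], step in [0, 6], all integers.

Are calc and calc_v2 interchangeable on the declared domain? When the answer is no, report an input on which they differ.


Comparing the listings, the differences include: min/max/abs usage differs, plus arithmetic usage differs, plus constant usage differs.
As a probe, take base=-3, step=2: calc runs delta := -2 | scale := -2 | (abs((base / 4)) == (-base)): false | step := 2 | ((((scale - step) * (base * base)) == (base % 4)) && ((5 + -6) <= abs(-6))): false | scale := 7 | result := 1 | iter idx=-1: | result := -2 | iter idx=0: | result := -4 | iter idx=1: | result := -5 | iter idx=2: | result := -5 | result := 5 | result 11; calc_v2 runs scale := -2 | delta := -2 | (abs((base / 4)) == (-base)): false | step := 2 | ((((scale - step) * (base * base)) == (base % 4)) && ((-6 + 5) <= abs(-6))): false | scale := 7 | result := 1 | iter idx=-1: | result := -2 | iter idx=0: | result := -4 | iter idx=1: | result := -5 | iter idx=2: | result := -5 | result := 5 | result 11; both end at 11.
An exhaustive pass over the 21 declared inputs shows identical outputs.
verdict: equivalent


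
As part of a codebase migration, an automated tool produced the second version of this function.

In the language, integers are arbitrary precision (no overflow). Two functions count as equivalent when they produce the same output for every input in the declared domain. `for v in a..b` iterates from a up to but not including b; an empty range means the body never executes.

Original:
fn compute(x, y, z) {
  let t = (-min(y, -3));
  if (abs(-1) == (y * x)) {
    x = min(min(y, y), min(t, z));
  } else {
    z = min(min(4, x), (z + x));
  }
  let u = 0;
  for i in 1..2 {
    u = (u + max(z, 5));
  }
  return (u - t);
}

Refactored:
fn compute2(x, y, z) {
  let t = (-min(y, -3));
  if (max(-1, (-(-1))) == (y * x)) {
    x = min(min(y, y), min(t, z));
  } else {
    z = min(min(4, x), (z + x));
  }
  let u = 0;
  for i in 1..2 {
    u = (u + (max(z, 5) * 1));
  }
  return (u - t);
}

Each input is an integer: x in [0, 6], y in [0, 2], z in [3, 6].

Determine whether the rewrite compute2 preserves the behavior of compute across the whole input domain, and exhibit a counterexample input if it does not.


Side by side, the visible changes include: min/max/abs usage differs, plus arithmetic usage differs, plus constant usage differs.
Spot check at x=0, y=2, z=3 — compute: t=3, then (abs(-1) == (y * x)) is false, then z=0, then u=0, then (i=1), then u=5, then returns 2. compute2: t=3, then (max(-1, (-(-1))) == (y * x)) is false, then z=0, then u=0, then (i=1), then u=5, then returns 2. Both give 2.
An exhaustive pass over the 84 declared inputs shows identical outputs.
verdict: equivalent


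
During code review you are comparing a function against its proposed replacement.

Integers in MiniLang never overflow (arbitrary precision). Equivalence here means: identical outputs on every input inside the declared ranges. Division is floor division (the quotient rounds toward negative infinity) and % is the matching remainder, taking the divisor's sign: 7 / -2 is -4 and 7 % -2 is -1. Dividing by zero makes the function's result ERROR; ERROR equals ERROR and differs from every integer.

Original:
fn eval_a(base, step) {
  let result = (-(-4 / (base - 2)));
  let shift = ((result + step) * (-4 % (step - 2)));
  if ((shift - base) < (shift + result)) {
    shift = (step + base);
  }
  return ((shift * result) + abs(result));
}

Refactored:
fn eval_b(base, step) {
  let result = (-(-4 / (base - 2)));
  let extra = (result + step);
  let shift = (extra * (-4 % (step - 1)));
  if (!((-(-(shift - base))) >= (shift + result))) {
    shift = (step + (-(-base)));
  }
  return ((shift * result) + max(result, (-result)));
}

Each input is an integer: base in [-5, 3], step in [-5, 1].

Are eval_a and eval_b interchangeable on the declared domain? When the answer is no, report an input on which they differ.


Not equivalent: base=-5, step=1 separates them (0 vs ERROR).
eval_a: result=0, then shift=0, then ((shift - base) < (shift + result)) is false, then returns 0
eval_b: result=0, then extra=1, then a zero divisor aborts: ERROR
verdict: not equivalent; witness: base=-5, step=1


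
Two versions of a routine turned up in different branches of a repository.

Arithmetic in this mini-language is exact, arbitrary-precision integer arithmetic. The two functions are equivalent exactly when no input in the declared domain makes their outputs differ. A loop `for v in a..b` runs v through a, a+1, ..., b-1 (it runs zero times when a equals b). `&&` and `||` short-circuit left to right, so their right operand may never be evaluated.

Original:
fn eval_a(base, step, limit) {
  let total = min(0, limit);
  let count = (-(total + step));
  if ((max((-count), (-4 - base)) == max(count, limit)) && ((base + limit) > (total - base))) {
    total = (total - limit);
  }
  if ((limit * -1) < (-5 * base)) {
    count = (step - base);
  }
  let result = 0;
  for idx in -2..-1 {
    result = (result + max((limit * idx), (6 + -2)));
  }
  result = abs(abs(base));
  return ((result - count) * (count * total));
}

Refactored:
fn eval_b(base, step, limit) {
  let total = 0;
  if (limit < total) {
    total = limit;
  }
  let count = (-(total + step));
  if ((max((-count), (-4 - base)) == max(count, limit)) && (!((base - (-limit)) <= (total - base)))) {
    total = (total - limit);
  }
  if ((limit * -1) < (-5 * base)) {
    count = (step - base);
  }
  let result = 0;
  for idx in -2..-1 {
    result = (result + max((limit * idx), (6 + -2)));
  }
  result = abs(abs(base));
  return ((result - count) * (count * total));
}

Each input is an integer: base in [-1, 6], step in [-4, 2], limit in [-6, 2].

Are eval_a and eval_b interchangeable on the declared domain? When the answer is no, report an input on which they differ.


Side by side, the visible changes include: comparison usage differs; boolean connective usage differs; branching structure differs; statement counts differ; min/max/abs usage differs; arithmetic usage differs.
Spot check at base=2, step=1, limit=-5 — eval_a: total := -5 | count := 4 | ((max((-count), (-4 - base)) == max(count, limit)) && ((base + limit) > (total - base))): false | ((limit * -1) < (-5 * base)): false | result := 0 | iter idx=-2: | result := 10 | result := 2 | result 40. eval_b: total := 0 | (limit < total): true | total := -5 | count := 4 | ((max((-count), (-4 - base)) == max(count, limit)) && (!((base - (-limit)) <= (total - base)))): false | ((limit * -1) < (-5 * base)): false | result := 0 | iter idx=-2: | result := 10 | result := 2 | result 40. Both give 40.
Checked all 504 inputs in the declared domain: the outputs agree on every one.
verdict: equivalent
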